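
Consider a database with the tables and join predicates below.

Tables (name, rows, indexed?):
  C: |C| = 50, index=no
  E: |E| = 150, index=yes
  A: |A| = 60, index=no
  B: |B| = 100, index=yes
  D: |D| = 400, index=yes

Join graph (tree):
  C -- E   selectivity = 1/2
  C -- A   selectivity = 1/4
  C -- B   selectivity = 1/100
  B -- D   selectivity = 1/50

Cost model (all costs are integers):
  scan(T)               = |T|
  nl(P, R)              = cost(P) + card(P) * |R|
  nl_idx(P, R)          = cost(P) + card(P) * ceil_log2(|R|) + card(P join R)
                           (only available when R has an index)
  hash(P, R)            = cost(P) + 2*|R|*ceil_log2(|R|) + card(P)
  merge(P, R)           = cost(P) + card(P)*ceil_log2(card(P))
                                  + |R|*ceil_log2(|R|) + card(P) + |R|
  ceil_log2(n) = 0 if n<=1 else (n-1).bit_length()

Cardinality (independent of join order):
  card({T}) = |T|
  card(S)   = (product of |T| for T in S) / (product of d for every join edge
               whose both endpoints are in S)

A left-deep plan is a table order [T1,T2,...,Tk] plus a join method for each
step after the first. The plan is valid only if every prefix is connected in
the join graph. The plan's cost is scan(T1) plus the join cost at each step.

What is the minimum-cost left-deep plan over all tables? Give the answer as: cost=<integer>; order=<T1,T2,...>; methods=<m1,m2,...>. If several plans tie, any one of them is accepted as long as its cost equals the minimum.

Selinger DP (subsets sized 1..n):
  {C}: scan cost=50, card=50
  {E}: scan cost=150, card=150
  {A}: scan cost=60, card=60
  {B}: scan cost=100, card=100
  {D}: scan cost=400, card=400
  {CE}: card=3750; try (C,hash)→900, (E,merge)→1750, (C,merge)→1850, (E,hash)→2500, (E,nl_idx)→4200, (E,nl)→7550 …(+1); best=900 via (C,hash)
  {AC}: card=750; try (C,hash)→720, (A,hash)→820, (A,merge)→820, (C,merge)→830, (A,nl)→3050, (C,nl)→3060; best=720 via (C,hash)
  {BC}: card=50; try (B,nl_idx)→450, (C,hash)→800, (B,merge)→1200, (C,merge)→1250, (B,hash)→1500, (B,nl)→5050 …(+1); best=450 via (B,nl_idx)
  {BD}: card=800; try (D,nl_idx)→1800, (B,hash)→2200, (B,nl_idx)→4000, (D,merge)→4900, (B,merge)→5200, (D,hash)→7400 …(+2); best=1800 via (D,nl_idx)
  {ACE}: card=56250; try (E,hash)→3870, (A,hash)→5370, (E,merge)→10320, (A,merge)→50070, (E,nl_idx)→62970, (E,nl)→113220 …(+1); best=3870 via (E,hash)
  {BCE}: card=3750; try (E,merge)→2150, (E,hash)→2900, (E,nl_idx)→4600, (B,hash)→6050, (E,nl)→7950, (B,nl_idx)→30900 …(+2); best=2150 via (E,merge)
  {ABC}: card=750; try (A,hash)→1220, (A,merge)→1220, (B,hash)→2870, (A,nl)→3450, (B,nl_idx)→6720, (B,merge)→9770 …(+1); best=1220 via (A,hash)
  {BCD}: card=400; try (D,nl_idx)→1300, (C,hash)→3200, (D,merge)→4800, (D,hash)→7700, (C,merge)→10950, (D,nl)→20450 …(+1); best=1300 via (D,nl_idx)
  {ABCE}: card=56250; try (E,hash)→4370, (A,hash)→6620, (E,merge)→10820, (A,merge)→51320, (B,hash)→61520, (E,nl_idx)→63470 …(+5); best=4370 via (E,hash)
  {BCDE}: card=30000; try (E,hash)→4100, (E,merge)→6650, (D,hash)→13100, (E,nl_idx)→34500, (D,merge)→54900, (E,nl)→61300 …(+2); best=4100 via (E,hash)
  {ABCD}: card=6000; try (A,hash)→2420, (A,merge)→5720, (D,hash)→9170, (D,merge)→13470, (D,nl_idx)→13970, (A,nl)→25300 …(+1); best=2420 via (A,hash)
  {ABCDE}: card=450000; try (E,hash)→10820, (A,hash)→34820, (D,hash)→67820, (E,merge)→87770, (A,merge)→484520, (E,nl_idx)→500420 …(+5); best=10820 via (E,hash)

cost=10820; order=C,B,D,A,E; methods=nl_idx,nl_idx,hash,hash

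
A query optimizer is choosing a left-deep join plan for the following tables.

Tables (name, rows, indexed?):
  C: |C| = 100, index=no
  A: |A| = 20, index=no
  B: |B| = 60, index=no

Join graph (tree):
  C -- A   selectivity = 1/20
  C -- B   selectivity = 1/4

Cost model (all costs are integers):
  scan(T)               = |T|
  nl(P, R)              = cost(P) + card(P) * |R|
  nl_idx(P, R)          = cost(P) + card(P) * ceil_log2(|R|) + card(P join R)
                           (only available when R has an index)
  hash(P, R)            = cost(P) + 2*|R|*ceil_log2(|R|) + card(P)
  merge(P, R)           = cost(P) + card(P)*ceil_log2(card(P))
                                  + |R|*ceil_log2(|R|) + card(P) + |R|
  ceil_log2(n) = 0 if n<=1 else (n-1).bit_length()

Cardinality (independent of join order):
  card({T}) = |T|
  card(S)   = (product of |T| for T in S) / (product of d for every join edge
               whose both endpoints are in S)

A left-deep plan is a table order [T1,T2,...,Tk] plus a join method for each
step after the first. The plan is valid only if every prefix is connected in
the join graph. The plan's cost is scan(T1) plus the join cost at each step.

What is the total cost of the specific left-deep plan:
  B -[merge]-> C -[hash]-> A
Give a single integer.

step 1: scan B: cost=60, card=60
step 2: join C via merge
    card(P join C) = 60*100/(4) = 1500
    cost = 60 + 60*6 + 100*7 + 60 + 100 = 1280
step 3: join A via hash
    card(P join A) = 1500*20/(20) = 1500
    cost = 1280 + 2*20*5 + 1500 = 2980

2980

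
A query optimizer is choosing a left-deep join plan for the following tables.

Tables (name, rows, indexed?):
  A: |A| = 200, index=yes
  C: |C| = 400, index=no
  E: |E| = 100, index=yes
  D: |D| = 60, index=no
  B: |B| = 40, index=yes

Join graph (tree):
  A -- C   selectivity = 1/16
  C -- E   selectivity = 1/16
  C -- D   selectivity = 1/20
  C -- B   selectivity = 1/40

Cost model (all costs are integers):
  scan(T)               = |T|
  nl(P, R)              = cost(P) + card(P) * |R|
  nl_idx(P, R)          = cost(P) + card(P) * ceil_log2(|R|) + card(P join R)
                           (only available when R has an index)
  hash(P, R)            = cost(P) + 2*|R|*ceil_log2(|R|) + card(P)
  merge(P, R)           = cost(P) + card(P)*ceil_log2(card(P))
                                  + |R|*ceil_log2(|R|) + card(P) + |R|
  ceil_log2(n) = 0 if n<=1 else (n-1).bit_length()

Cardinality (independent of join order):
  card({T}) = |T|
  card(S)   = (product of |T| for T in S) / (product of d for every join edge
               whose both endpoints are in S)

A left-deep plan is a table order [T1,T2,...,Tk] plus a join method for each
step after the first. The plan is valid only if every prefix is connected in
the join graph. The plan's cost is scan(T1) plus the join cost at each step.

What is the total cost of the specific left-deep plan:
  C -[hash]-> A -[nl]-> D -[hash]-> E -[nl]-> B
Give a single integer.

4070400

step 1: scan C: cost=400, card=400
step 2: join A via hash
    card(P join A) = 400*200/(16) = 5000
    cost = 400 + 2*200*8 + 400 = 4000
step 3: join D via nl
    card(P join D) = 5000*60/(20) = 15000
    cost = 4000 + 5000*60 = 304000
step 4: join E via hash
    card(P join E) = 15000*100/(16) = 93750
    cost = 304000 + 2*100*7 + 15000 = 320400
step 5: join B via nl
    card(P join B) = 93750*40/(40) = 93750
    cost = 320400 + 93750*40 = 4070400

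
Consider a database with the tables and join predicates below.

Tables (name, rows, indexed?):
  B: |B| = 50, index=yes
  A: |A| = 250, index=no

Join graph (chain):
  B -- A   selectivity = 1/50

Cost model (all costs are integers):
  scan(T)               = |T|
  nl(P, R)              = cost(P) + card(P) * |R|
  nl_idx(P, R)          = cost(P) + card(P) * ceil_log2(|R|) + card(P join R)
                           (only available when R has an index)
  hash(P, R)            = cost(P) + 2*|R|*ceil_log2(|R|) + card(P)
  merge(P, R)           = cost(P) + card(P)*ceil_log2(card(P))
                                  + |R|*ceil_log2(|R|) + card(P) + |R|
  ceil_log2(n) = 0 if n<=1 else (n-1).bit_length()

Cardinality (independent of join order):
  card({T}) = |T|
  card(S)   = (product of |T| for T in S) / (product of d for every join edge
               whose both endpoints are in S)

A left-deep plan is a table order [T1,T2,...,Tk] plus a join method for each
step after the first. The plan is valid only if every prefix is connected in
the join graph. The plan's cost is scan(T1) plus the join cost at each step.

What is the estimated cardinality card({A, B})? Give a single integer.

250

Tables in S: A(250), B(50)
Edges inside S: B-A(d=50)
numerator = 250 * 50 = 12500
denominator = 50 = 50
card(S) = 12500 / 50 = 250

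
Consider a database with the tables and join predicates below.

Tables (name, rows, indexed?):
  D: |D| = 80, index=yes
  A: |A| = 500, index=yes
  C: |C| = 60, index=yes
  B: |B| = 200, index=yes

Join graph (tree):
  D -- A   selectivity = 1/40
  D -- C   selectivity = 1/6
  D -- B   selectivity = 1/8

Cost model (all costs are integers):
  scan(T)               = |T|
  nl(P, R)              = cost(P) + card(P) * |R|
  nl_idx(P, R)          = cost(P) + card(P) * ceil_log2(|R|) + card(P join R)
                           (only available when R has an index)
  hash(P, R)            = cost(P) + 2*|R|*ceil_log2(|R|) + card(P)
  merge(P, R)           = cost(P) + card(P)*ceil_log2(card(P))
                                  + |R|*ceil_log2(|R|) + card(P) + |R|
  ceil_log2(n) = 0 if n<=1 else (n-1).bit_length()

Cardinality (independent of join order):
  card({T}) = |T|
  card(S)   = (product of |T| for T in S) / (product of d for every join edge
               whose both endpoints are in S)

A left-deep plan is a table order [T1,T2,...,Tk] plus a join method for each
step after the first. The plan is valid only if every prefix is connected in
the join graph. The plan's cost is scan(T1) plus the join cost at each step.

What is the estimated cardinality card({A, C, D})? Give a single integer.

10000

Tables in S: A(500), C(60), D(80)
Edges inside S: D-A(d=40), D-C(d=6)
numerator = 500 * 60 * 80 = 2400000
denominator = 40 * 6 = 240
card(S) = 2400000 / 240 = 10000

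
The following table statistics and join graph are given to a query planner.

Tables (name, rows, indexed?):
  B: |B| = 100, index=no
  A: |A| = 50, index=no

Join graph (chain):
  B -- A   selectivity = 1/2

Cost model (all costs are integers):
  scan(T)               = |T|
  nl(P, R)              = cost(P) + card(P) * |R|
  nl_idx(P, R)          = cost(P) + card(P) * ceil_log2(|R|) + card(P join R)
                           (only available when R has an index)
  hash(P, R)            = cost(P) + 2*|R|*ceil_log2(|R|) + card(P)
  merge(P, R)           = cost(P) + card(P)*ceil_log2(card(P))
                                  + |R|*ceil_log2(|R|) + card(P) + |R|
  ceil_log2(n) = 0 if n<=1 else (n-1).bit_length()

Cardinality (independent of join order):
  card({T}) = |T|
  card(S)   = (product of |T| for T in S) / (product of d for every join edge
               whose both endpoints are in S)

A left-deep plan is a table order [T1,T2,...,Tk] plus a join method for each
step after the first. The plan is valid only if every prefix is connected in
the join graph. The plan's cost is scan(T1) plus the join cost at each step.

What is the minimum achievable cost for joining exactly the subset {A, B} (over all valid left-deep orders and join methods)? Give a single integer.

800

Selinger DP over subsets of {A,B}:
  {B}: scan cost=100, card=100
  {A}: scan cost=50, card=50
  {AB}: card=2500; try (A,hash)→800, (B,merge)→1200, (A,merge)→1250, (B,hash)→1500, (B,nl)→5050, (A,nl)→5100; best=800 via (A,hash)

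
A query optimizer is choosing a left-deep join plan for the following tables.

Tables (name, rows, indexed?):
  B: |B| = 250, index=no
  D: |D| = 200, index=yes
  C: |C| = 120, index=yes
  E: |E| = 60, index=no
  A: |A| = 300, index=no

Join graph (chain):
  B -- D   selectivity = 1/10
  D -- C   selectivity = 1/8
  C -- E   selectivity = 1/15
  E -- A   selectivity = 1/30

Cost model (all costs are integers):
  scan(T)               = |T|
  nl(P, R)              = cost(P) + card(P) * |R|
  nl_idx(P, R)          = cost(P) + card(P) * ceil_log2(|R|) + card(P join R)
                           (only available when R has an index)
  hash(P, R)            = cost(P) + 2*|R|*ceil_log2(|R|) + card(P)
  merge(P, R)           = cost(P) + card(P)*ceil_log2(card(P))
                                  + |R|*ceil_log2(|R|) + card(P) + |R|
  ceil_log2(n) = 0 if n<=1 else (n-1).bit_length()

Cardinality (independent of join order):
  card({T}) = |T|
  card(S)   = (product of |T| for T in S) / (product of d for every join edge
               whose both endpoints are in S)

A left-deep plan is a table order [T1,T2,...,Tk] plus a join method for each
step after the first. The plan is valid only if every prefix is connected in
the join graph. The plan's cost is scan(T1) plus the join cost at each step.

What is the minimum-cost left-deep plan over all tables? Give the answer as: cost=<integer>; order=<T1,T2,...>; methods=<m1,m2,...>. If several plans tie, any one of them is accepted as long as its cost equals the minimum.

cost=135600; order=A,E,C,D,B; methods=hash,hash,hash,hash

Selinger DP (subsets sized 1..n):
  {B}: scan cost=250, card=250
  {D}: scan cost=200, card=200
  {C}: scan cost=120, card=120
  {E}: scan cost=60, card=60
  {A}: scan cost=300, card=300
  {BD}: card=5000; try (D,hash)→3700, (B,merge)→4250, (D,merge)→4300, (B,hash)→4400, (D,nl_idx)→7250, (B,nl)→50200 …(+1); best=3700 via (D,hash)
  {CD}: card=3000; try (C,hash)→2080, (D,merge)→2880, (C,merge)→2960, (D,hash)→3440, (D,nl_idx)→4080, (C,nl_idx)→4600 …(+2); best=2080 via (C,hash)
  {CE}: card=480; try (E,hash)→960, (C,nl_idx)→960, (C,merge)→1440, (E,merge)→1500, (C,hash)→1800, (C,nl)→7260 …(+1); best=960 via (E,hash)
  {AE}: card=600; try (E,hash)→1320, (A,merge)→3480, (E,merge)→3720, (A,hash)→5520, (A,nl)→18060, (E,nl)→18300; best=1320 via (E,hash)
  {BCD}: card=75000; try (B,hash)→9080, (C,hash)→10380, (B,merge)→43330, (C,merge)→74660, (C,nl_idx)→113700, (C,nl)→603700 …(+1); best=9080 via (B,hash)
  {CDE}: card=12000; try (D,hash)→4640, (E,hash)→5800, (D,merge)→7560, (D,nl_idx)→16800, (E,merge)→41500, (D,nl)→96960 …(+1); best=4640 via (D,hash)
  {ACE}: card=4800; try (C,hash)→3600, (A,hash)→6840, (A,merge)→8760, (C,merge)→8880, (C,nl_idx)→10320, (C,nl)→73320 …(+1); best=3600 via (C,hash)
  {BCDE}: card=300000; try (B,hash)→20640, (E,hash)→84800, (B,merge)→186890, (E,merge)→1359500, (B,nl)→3004640, (E,nl)→4509080; best=20640 via (B,hash)
  {ACDE}: card=120000; try (D,hash)→11600, (A,hash)→22040, (D,merge)→72600, (D,nl_idx)→162000, (A,merge)→187640, (D,nl)→963600 …(+1); best=11600 via (D,hash)
  {ABCDE}: card=3000000; try (B,hash)→135600, (A,hash)→326040, (B,merge)→2173850, (A,merge)→6023640, (B,nl)→30011600, (A,nl)→90020640; best=135600 via (B,hash)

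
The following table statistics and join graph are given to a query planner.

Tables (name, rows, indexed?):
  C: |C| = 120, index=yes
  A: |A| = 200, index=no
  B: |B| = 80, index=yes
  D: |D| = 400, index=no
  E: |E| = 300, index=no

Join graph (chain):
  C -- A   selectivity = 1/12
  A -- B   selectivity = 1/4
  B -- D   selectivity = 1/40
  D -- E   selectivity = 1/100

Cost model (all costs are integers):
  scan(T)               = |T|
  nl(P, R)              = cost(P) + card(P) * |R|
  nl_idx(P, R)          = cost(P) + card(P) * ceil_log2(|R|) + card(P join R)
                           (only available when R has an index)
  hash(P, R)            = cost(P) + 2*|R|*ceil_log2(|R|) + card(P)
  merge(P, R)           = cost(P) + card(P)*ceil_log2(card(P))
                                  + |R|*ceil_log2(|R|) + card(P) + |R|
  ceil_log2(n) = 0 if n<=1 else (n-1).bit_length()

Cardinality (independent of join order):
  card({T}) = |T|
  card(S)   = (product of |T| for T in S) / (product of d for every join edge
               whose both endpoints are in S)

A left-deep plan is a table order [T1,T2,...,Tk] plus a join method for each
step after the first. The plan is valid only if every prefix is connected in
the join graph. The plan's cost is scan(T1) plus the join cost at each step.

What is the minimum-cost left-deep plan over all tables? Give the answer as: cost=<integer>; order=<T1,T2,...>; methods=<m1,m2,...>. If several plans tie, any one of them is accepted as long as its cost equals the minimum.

Selinger DP (subsets sized 1..n):
  {C}: scan cost=120, card=120
  {A}: scan cost=200, card=200
  {B}: scan cost=80, card=80
  {D}: scan cost=400, card=400
  {E}: scan cost=300, card=300
  {AC}: card=2000; try (C,hash)→2080, (A,merge)→2880, (C,merge)→2960, (A,hash)→3440, (C,nl_idx)→3600, (A,nl)→24120 …(+1); best=2080 via (C,hash)
  {AB}: card=4000; try (B,hash)→1520, (A,merge)→2520, (B,merge)→2640, (A,hash)→3360, (B,nl_idx)→5600, (A,nl)→16080 …(+1); best=1520 via (B,hash)
  {BD}: card=800; try (B,hash)→1920, (B,nl_idx)→4000, (D,merge)→4720, (B,merge)→5040, (D,hash)→7360, (D,nl)→32080 …(+1); best=1920 via (B,hash)
  {DE}: card=1200; try (E,hash)→6200, (D,merge)→7300, (E,merge)→7400, (D,hash)→7800, (D,nl)→120300, (E,nl)→120400; best=6200 via (E,hash)
  {ABC}: card=40000; try (B,hash)→5200, (C,hash)→7200, (B,merge)→26720, (C,merge)→54480, (B,nl_idx)→56080, (C,nl_idx)→69520 …(+2); best=5200 via (B,hash)
  {ABD}: card=40000; try (A,hash)→5920, (A,merge)→12520, (D,hash)→12720, (D,merge)→57520, (A,nl)→161920, (D,nl)→1601520; best=5920 via (A,hash)
  {BDE}: card=2400; try (E,hash)→8120, (B,hash)→8520, (E,merge)→13720, (B,nl_idx)→17000, (B,merge)→21240, (B,nl)→102200 …(+1); best=8120 via (E,hash)
  {ABCD}: card=400000; try (C,hash)→47600, (D,hash)→52400, (C,nl_idx)→685920, (C,merge)→686880, (D,merge)→689200, (C,nl)→4805920 …(+1); best=47600 via (C,hash)
  {ABDE}: card=120000; try (A,hash)→13720, (A,merge)→41120, (E,hash)→51320, (A,nl)→488120, (E,merge)→688920, (E,nl)→12005920; best=13720 via (A,hash)
  {ABCDE}: card=1200000; try (C,hash)→135400, (E,hash)→453000, (C,nl_idx)→2053720, (C,merge)→2174680, (E,merge)→8050600, (C,nl)→14413720 …(+1); best=135400 via (C,hash)

cost=135400; order=D,B,E,A,C; methods=hash,hash,hash,hash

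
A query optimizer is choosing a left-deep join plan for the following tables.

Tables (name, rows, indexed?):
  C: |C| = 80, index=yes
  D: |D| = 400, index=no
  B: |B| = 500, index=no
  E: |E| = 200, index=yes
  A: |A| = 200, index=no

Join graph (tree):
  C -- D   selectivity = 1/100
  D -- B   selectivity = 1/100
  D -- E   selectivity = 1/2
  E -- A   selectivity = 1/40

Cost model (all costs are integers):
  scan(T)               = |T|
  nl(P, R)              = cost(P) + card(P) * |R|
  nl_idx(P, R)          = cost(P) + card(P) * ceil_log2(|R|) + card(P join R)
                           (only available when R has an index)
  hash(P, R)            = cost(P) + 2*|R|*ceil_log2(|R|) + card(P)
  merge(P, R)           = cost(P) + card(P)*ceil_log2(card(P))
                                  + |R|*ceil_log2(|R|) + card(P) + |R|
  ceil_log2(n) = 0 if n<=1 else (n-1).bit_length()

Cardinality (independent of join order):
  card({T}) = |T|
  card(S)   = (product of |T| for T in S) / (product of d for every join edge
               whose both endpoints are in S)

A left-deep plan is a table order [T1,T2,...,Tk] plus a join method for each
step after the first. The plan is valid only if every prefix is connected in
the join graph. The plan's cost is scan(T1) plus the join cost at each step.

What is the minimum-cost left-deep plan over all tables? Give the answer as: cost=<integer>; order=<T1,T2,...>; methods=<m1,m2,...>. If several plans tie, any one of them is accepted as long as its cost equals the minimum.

Selinger DP (subsets sized 1..n):
  {C}: scan cost=80, card=80
  {D}: scan cost=400, card=400
  {B}: scan cost=500, card=500
  {E}: scan cost=200, card=200
  {A}: scan cost=200, card=200
  {CD}: card=320; try (C,hash)→1920, (C,nl_idx)→3520, (D,merge)→4720, (C,merge)→5040, (D,hash)→7360, (D,nl)→32080 …(+1); best=1920 via (C,hash)
  {BD}: card=2000; try (D,hash)→8200, (B,merge)→9400, (D,merge)→9500, (B,hash)→9800, (B,nl)→200400, (D,nl)→200500; best=8200 via (D,hash)
  {DE}: card=40000; try (E,hash)→4000, (D,merge)→6000, (E,merge)→6200, (D,hash)→7600, (E,nl_idx)→43600, (D,nl)→80200 …(+1); best=4000 via (E,hash)
  {AE}: card=1000; try (E,nl_idx)→2800, (E,hash)→3600, (A,hash)→3600, (E,merge)→3800, (A,merge)→3800, (E,nl)→40200 …(+1); best=2800 via (E,nl_idx)
  {BCD}: card=1600; try (B,merge)→10120, (B,hash)→11240, (C,hash)→11320, (C,nl_idx)→23800, (C,merge)→32840, (B,nl)→161920 …(+1); best=10120 via (B,merge)
  {CDE}: card=32000; try (E,hash)→5440, (E,merge)→6920, (E,nl_idx)→36480, (C,hash)→45120, (E,nl)→65920, (C,nl_idx)→316000 …(+2); best=5440 via (E,hash)
  {BDE}: card=200000; try (E,hash)→13400, (E,merge)→34000, (B,hash)→53000, (E,nl_idx)→224200, (E,nl)→408200, (B,merge)→689000 …(+1); best=13400 via (E,hash)
  {ADE}: card=200000; try (D,hash)→11000, (D,merge)→17800, (A,hash)→47200, (D,nl)→402800, (A,merge)→685800, (A,nl)→8004000; best=11000 via (D,hash)
  {BCDE}: card=160000; try (E,hash)→14920, (E,merge)→31120, (B,hash)→46440, (E,nl_idx)→182920, (C,hash)→214520, (E,nl)→330120 …(+5); best=14920 via (E,hash)
  {ACDE}: card=160000; try (A,hash)→40640, (C,hash)→212120, (A,merge)→519240, (C,nl_idx)→1571000, (C,merge)→3811640, (A,nl)→6405440 …(+1); best=40640 via (A,hash)
  {ABDE}: card=1000000; try (A,hash)→216600, (B,hash)→220000, (A,merge)→3815200, (B,merge)→3816000, (A,nl)→40013400, (B,nl)→100011000; best=216600 via (A,hash)
  {ABCDE}: card=800000; try (A,hash)→178120, (B,hash)→209640, (C,hash)→1217720, (A,merge)→3056720, (B,merge)→3085640, (C,nl_idx)→8016600 …(+4); best=178120 via (A,hash)

cost=178120; order=D,C,B,E,A; methods=hash,merge,hash,hash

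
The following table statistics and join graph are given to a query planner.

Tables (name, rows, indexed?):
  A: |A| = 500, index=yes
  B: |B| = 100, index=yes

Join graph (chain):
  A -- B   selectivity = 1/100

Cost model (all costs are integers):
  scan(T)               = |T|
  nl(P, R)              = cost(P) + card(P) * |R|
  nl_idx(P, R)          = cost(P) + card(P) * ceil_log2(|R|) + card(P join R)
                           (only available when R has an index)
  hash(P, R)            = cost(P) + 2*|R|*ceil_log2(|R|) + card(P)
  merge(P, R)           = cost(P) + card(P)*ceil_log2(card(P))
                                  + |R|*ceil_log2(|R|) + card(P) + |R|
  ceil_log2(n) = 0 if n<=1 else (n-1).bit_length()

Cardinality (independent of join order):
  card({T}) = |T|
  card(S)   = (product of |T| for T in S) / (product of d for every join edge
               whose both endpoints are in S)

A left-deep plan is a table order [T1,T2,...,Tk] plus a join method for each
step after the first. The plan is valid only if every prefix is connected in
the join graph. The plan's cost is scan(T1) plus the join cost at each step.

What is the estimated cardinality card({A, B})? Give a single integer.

Tables in S: A(500), B(100)
Edges inside S: A-B(d=100)
numerator = 500 * 100 = 50000
denominator = 100 = 100
card(S) = 50000 / 100 = 500

500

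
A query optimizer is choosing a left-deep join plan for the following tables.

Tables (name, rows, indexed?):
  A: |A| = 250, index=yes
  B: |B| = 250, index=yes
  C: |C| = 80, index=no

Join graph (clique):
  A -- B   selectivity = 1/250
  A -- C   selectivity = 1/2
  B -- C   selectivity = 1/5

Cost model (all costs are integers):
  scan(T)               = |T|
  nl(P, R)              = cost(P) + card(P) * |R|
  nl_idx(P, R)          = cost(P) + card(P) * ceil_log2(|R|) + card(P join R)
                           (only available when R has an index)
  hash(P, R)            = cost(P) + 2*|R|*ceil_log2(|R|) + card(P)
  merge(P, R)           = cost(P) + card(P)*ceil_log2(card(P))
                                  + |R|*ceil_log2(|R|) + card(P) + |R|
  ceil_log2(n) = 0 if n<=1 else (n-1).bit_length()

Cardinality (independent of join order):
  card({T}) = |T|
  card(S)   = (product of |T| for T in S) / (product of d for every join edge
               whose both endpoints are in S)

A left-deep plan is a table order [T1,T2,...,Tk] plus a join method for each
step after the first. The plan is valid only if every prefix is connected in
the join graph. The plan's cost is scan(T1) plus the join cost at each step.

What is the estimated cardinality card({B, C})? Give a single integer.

4000

Tables in S: B(250), C(80)
Edges inside S: B-C(d=5)
numerator = 250 * 80 = 20000
denominator = 5 = 5
card(S) = 20000 / 5 = 4000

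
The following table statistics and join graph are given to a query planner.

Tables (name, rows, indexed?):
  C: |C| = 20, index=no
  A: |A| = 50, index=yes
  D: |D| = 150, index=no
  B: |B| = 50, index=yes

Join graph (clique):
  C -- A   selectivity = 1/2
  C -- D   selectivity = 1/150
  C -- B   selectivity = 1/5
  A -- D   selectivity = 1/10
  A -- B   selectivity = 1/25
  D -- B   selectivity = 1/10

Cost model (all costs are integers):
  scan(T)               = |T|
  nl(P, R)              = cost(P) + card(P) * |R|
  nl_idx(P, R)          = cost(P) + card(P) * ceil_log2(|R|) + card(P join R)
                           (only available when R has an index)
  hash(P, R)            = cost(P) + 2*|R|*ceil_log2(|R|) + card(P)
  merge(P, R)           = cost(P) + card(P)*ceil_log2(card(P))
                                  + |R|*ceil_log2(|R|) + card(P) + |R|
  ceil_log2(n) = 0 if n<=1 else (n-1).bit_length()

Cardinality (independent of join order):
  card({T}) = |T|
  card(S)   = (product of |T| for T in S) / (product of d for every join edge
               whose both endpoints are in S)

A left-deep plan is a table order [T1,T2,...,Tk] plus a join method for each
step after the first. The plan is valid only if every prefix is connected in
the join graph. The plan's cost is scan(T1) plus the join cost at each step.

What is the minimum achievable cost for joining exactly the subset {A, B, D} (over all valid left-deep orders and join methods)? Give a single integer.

2250

Selinger DP over subsets of {A,B,D}:
  {A}: scan cost=50, card=50
  {D}: scan cost=150, card=150
  {B}: scan cost=50, card=50
  {AD}: card=750; try (A,hash)→900, (D,merge)→1750, (A,nl_idx)→1800, (A,merge)→1850, (D,hash)→2500, (D,nl)→7550 …(+1); best=900 via (A,hash)
  {AB}: card=100; try (B,nl_idx)→450, (A,nl_idx)→450, (B,hash)→700, (A,hash)→700, (B,merge)→750, (A,merge)→750 …(+2); best=450 via (B,nl_idx)
  {BD}: card=750; try (B,hash)→900, (D,merge)→1750, (B,nl_idx)→1800, (B,merge)→1850, (D,hash)→2500, (D,nl)→7550 …(+1); best=900 via (B,hash)
  {ABD}: card=150; try (B,hash)→2250, (A,hash)→2250, (D,merge)→2600, (D,hash)→2950, (B,nl_idx)→5550, (A,nl_idx)→5550 …(+5); best=2250 via (B,hash)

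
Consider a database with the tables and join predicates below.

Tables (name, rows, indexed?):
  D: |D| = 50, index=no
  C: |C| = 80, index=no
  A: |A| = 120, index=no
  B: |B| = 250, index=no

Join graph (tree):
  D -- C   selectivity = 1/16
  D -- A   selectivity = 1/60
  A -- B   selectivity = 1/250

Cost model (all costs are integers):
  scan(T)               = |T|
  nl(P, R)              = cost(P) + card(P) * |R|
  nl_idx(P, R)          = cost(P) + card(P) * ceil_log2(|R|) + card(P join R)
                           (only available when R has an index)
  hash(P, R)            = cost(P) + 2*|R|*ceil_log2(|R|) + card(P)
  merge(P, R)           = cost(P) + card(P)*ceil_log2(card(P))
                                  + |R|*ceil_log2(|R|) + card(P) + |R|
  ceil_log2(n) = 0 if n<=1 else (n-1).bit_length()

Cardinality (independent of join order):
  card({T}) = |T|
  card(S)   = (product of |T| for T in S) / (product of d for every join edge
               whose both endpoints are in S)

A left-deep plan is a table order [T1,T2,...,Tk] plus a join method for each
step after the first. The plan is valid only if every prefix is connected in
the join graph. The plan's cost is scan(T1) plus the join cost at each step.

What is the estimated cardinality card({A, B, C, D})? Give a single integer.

Tables in S: A(120), B(250), C(80), D(50)
Edges inside S: D-C(d=16), D-A(d=60), A-B(d=250)
numerator = 120 * 250 * 80 * 50 = 120000000
denominator = 16 * 60 * 250 = 240000
card(S) = 120000000 / 240000 = 500

500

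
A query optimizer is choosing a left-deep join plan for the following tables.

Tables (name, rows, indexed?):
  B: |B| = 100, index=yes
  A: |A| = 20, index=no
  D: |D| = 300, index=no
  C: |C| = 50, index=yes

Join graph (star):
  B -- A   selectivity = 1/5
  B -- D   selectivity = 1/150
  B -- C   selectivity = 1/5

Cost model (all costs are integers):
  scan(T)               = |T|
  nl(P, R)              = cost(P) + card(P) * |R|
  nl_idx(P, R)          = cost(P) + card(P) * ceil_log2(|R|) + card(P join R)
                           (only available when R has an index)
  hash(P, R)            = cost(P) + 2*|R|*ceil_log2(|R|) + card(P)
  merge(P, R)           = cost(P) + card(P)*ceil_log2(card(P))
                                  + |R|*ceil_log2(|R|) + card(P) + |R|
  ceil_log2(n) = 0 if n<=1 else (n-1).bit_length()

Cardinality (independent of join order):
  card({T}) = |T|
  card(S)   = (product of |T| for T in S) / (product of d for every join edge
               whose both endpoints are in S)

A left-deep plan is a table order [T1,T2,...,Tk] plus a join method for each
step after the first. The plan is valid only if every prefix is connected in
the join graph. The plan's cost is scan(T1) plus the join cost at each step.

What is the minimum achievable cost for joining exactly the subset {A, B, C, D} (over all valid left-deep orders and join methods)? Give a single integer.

Selinger DP over subsets of {A,B,C,D}:
  {B}: scan cost=100, card=100
  {A}: scan cost=20, card=20
  {D}: scan cost=300, card=300
  {C}: scan cost=50, card=50
  {AB}: card=400; try (A,hash)→400, (B,nl_idx)→560, (B,merge)→940, (A,merge)→1020, (B,hash)→1440, (B,nl)→2020 …(+1); best=400 via (A,hash)
  {BD}: card=200; try (B,hash)→2000, (B,nl_idx)→2600, (D,merge)→3900, (B,merge)→4100, (D,hash)→5600, (D,nl)→30100 …(+1); best=2000 via (B,hash)
  {BC}: card=1000; try (C,hash)→800, (B,merge)→1200, (C,merge)→1250, (B,nl_idx)→1400, (B,hash)→1500, (C,nl_idx)→1700 …(+2); best=800 via (C,hash)
  {ABD}: card=800; try (A,hash)→2400, (A,merge)→3920, (A,nl)→6000, (D,hash)→6200, (D,merge)→7400, (D,nl)→120400; best=2400 via (A,hash)
  {ABC}: card=4000; try (C,hash)→1400, (A,hash)→2000, (C,merge)→4750, (C,nl_idx)→6800, (A,merge)→11920, (C,nl)→20400 …(+1); best=1400 via (C,hash)
  {BCD}: card=2000; try (C,hash)→2800, (C,merge)→4150, (C,nl_idx)→5200, (D,hash)→7200, (C,nl)→12000, (D,merge)→14800 …(+1); best=2800 via (C,hash)
  {ABCD}: card=8000; try (C,hash)→3800, (A,hash)→5000, (D,hash)→10800, (C,merge)→11550, (C,nl_idx)→15200, (A,merge)→26920 …(+4); best=3800 via (C,hash)

3800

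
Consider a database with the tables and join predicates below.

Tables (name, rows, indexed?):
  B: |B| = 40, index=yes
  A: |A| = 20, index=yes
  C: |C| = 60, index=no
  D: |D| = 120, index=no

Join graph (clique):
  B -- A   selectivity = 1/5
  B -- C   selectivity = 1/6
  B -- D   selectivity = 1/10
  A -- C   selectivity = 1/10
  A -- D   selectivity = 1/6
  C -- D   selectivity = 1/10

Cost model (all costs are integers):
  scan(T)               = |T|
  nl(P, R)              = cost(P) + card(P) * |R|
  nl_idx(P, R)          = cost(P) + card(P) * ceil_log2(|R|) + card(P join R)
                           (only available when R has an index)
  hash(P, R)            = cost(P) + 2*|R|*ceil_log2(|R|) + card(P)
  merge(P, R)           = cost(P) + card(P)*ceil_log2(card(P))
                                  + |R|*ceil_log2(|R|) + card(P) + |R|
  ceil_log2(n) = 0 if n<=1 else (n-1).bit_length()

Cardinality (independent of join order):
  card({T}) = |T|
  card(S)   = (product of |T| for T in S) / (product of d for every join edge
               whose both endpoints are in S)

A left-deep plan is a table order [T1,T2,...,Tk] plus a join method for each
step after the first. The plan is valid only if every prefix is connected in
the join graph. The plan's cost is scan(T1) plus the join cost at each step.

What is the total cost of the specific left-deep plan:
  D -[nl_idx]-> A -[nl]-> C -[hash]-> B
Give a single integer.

step 1: scan D: cost=120, card=120
step 2: join A via nl_idx
    card(P join A) = 120*20/(6) = 400
    cost = 120 + 120*5 + 400 = 1120
step 3: join C via nl
    card(P join C) = 400*60/(10*10) = 240
    cost = 1120 + 400*60 = 25120
step 4: join B via hash
    card(P join B) = 240*40/(5*6*10) = 32
    cost = 25120 + 2*40*6 + 240 = 25840

25840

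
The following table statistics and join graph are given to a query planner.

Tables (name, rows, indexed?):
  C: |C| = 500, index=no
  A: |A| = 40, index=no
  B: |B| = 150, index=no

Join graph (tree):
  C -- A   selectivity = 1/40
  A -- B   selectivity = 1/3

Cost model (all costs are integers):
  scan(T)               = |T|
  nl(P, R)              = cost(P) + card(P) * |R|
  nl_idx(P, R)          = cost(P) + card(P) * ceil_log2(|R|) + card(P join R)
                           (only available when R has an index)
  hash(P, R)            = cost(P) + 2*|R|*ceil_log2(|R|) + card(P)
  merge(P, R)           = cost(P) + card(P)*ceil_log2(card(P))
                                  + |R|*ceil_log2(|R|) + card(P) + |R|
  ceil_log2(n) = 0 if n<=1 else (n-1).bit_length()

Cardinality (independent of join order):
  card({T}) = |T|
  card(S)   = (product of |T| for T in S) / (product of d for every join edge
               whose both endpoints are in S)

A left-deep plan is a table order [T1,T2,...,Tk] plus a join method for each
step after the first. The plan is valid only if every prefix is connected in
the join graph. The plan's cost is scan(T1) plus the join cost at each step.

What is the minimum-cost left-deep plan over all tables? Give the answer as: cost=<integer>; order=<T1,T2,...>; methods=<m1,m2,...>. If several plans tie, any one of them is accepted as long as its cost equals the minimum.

Selinger DP (subsets sized 1..n):
  {C}: scan cost=500, card=500
  {A}: scan cost=40, card=40
  {B}: scan cost=150, card=150
  {AC}: card=500; try (A,hash)→1480, (C,merge)→5320, (A,merge)→5780, (C,hash)→9080, (C,nl)→20040, (A,nl)→20500; best=1480 via (A,hash)
  {AB}: card=2000; try (A,hash)→780, (B,merge)→1670, (A,merge)→1780, (B,hash)→2480, (B,nl)→6040, (A,nl)→6150; best=780 via (A,hash)
  {ABC}: card=25000; try (B,hash)→4380, (B,merge)→7830, (C,hash)→11780, (C,merge)→29780, (B,nl)→76480, (C,nl)→1000780; best=4380 via (B,hash)

cost=4380; order=C,A,B; methods=hash,hash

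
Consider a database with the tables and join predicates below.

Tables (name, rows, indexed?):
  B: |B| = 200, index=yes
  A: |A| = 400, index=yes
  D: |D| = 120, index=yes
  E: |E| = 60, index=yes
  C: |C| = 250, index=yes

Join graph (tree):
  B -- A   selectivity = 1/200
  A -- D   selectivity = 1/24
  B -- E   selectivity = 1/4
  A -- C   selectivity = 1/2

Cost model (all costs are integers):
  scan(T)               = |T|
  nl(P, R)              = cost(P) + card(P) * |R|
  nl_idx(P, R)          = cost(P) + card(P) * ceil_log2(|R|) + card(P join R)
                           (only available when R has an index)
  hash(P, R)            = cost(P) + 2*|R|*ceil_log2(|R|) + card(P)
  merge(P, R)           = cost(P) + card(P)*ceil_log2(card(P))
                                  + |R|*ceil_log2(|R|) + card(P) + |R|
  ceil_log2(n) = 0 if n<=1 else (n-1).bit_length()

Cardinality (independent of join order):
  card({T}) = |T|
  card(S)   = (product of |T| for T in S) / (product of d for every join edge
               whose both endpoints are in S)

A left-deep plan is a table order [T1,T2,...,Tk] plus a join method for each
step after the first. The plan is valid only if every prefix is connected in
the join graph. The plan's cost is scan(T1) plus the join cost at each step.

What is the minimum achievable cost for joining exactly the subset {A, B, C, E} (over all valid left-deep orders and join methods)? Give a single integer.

Selinger DP over subsets of {A,B,C,E}:
  {B}: scan cost=200, card=200
  {A}: scan cost=400, card=400
  {E}: scan cost=60, card=60
  {C}: scan cost=250, card=250
  {AB}: card=400; try (A,nl_idx)→2400, (B,hash)→4000, (B,nl_idx)→4000, (A,merge)→6000, (B,merge)→6200, (A,hash)→7600 …(+2); best=2400 via (A,nl_idx)
  {BE}: card=3000; try (E,hash)→1120, (B,merge)→2280, (E,merge)→2420, (B,hash)→3320, (B,nl_idx)→3540, (E,nl_idx)→4400 …(+2); best=1120 via (E,hash)
  {AC}: card=50000; try (C,hash)→4800, (A,merge)→6500, (C,merge)→6650, (A,hash)→7700, (A,nl_idx)→52500, (C,nl_idx)→53600 …(+2); best=4800 via (C,hash)
  {ABE}: card=6000; try (E,hash)→3520, (E,merge)→6820, (E,nl_idx)→10800, (A,hash)→11320, (E,nl)→26400, (A,nl_idx)→34120 …(+2); best=3520 via (E,hash)
  {ABC}: card=50000; try (C,hash)→6800, (C,merge)→8650, (C,nl_idx)→55600, (B,hash)→58000, (C,nl)→102400, (B,nl_idx)→454800 …(+2); best=6800 via (C,hash)
  {ABCE}: card=750000; try (C,hash)→13520, (E,hash)→57520, (C,merge)→89770, (C,nl_idx)→801520, (E,merge)→857220, (E,nl_idx)→1056800 …(+2); best=13520 via (C,hash)

13520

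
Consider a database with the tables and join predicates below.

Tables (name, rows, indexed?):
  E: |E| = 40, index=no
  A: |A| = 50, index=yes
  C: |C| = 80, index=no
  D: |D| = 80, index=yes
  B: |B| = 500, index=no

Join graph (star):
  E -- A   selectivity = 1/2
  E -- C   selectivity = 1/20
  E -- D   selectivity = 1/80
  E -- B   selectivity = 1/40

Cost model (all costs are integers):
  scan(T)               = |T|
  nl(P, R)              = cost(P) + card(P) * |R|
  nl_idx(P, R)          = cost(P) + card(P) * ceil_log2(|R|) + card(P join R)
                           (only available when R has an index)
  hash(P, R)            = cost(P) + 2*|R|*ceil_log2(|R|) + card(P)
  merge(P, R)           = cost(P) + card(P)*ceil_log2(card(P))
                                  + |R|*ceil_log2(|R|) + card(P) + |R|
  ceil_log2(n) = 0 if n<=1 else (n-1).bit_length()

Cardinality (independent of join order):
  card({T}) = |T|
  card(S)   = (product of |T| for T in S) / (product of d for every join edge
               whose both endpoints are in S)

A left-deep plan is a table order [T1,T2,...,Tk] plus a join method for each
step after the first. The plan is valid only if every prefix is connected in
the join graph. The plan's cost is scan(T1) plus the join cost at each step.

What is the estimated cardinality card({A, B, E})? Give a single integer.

Tables in S: A(50), B(500), E(40)
Edges inside S: E-A(d=2), E-B(d=40)
numerator = 50 * 500 * 40 = 1000000
denominator = 2 * 40 = 80
card(S) = 1000000 / 80 = 12500

12500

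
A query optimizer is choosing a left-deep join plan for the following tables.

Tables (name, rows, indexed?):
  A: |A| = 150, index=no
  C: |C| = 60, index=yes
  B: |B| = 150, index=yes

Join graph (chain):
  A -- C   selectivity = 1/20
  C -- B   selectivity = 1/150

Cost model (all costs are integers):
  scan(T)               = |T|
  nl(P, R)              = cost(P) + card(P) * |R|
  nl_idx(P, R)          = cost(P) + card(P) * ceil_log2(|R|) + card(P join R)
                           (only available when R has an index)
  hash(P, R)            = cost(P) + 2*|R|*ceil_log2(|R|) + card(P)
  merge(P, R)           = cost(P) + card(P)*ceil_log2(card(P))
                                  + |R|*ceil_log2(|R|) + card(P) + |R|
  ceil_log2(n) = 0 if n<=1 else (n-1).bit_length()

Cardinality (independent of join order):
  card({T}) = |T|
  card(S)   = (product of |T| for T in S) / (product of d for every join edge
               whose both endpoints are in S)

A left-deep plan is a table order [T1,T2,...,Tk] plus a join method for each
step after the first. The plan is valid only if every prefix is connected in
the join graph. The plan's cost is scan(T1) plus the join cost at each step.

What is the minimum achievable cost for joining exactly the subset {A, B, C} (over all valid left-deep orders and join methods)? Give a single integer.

2370

Selinger DP over subsets of {A,B,C}:
  {A}: scan cost=150, card=150
  {C}: scan cost=60, card=60
  {B}: scan cost=150, card=150
  {AC}: card=450; try (C,hash)→1020, (C,nl_idx)→1500, (A,merge)→1830, (C,merge)→1920, (A,hash)→2520, (A,nl)→9060 …(+1); best=1020 via (C,hash)
  {BC}: card=60; try (B,nl_idx)→600, (C,hash)→1020, (C,nl_idx)→1110, (B,merge)→1830, (C,merge)→1920, (B,hash)→2520 …(+2); best=600 via (B,nl_idx)
  {ABC}: card=450; try (A,merge)→2370, (A,hash)→3060, (B,hash)→3870, (B,nl_idx)→5070, (B,merge)→6870, (A,nl)→9600 …(+1); best=2370 via (A,merge)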